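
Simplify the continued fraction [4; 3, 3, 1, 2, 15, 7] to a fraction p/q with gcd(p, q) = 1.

Build up convergents one term at a time:
a_0 = 4: 4/1
a_1 = 3: 13/3
a_2 = 3: 43/10
a_3 = 1: 56/13
a_4 = 2: 155/36
a_5 = 15: 2381/553
a_6 = 7: 16822/3907

16822/3907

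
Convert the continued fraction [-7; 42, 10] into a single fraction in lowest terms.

Compute successive convergents:
a_0 = -7: -7/1
a_1 = 42: -293/42
a_2 = 10: -2937/421

-2937/421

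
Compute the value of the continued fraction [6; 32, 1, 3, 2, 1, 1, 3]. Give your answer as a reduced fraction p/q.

Starting at the tail and folding back:
Start with 3.
1 + 1/(3/1) = 1 + 1/3 = 4/3
1 + 1/(4/3) = 1 + 3/4 = 7/4
2 + 1/(7/4) = 2 + 4/7 = 18/7
3 + 1/(18/7) = 3 + 7/18 = 61/18
1 + 1/(61/18) = 1 + 18/61 = 79/61
32 + 1/(79/61) = 32 + 61/79 = 2589/79
6 + 1/(2589/79) = 6 + 79/2589 = 15613/2589

15613/2589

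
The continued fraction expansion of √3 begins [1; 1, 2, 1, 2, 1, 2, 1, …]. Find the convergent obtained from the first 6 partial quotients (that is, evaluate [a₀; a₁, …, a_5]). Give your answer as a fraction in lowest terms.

Start with 1.
2 + 1/(1/1) = 2 + 1/1 = 3/1
1 + 1/(3/1) = 1 + 1/3 = 4/3
2 + 1/(4/3) = 2 + 3/4 = 11/4
1 + 1/(11/4) = 1 + 4/11 = 15/11
1 + 1/(15/11) = 1 + 11/15 = 26/15

26/15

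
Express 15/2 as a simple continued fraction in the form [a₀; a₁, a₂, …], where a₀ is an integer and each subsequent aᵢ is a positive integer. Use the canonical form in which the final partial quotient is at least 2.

[7; 2]

Run the Euclidean algorithm, recording each quotient:
⌊15/2⌋ = 7, remainder 1
⌊2/1⌋ = 2, remainder 0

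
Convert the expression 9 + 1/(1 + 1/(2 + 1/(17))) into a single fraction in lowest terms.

Collapse the nested fraction from the inside out:
Start with 17.
2 + 1/(17/1) = 2 + 1/17 = 35/17
1 + 1/(35/17) = 1 + 17/35 = 52/35
9 + 1/(52/35) = 9 + 35/52 = 503/52

503/52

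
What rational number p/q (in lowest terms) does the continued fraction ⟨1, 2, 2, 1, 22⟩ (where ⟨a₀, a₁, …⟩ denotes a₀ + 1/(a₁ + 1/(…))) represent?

Start with 22.
1 + 1/(22/1) = 1 + 1/22 = 23/22
2 + 1/(23/22) = 2 + 22/23 = 68/23
2 + 1/(68/23) = 2 + 23/68 = 159/68
1 + 1/(159/68) = 1 + 68/159 = 227/159

227/159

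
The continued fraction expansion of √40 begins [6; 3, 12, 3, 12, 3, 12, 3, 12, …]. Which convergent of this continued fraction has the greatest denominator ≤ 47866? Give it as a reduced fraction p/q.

27379/4329

a_0 = 6: 6/1  (≤ bound)
a_1 = 3: 19/3  (≤ bound)
a_2 = 12: 234/37  (≤ bound)
a_3 = 3: 721/114  (≤ bound)
a_4 = 12: 8886/1405  (≤ bound)
a_5 = 3: 27379/4329  (≤ bound)
a_6 = 12: 337434/53353  (> 47866, stop)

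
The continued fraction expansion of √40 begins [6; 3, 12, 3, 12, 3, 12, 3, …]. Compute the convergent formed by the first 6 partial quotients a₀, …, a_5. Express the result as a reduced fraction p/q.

27379/4329

Collapse the nested fraction from the inside out:
Start with 3.
12 + 1/(3/1) = 12 + 1/3 = 37/3
3 + 1/(37/3) = 3 + 3/37 = 114/37
12 + 1/(114/37) = 12 + 37/114 = 1405/114
3 + 1/(1405/114) = 3 + 114/1405 = 4329/1405
6 + 1/(4329/1405) = 6 + 1405/4329 = 27379/4329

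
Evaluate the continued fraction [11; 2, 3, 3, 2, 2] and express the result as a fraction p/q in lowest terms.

Start with 2.
2 + 1/(2/1) = 2 + 1/2 = 5/2
3 + 1/(5/2) = 3 + 2/5 = 17/5
3 + 1/(17/5) = 3 + 5/17 = 56/17
2 + 1/(56/17) = 2 + 17/56 = 129/56
11 + 1/(129/56) = 11 + 56/129 = 1475/129

1475/129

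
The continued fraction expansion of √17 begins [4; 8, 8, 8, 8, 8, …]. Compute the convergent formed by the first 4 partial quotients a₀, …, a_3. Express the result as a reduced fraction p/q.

a_0 = 4: 4/1
a_1 = 8: 33/8
a_2 = 8: 268/65
a_3 = 8: 2177/528

2177/528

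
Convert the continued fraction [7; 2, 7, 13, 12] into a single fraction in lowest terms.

Compute successive convergents:
a_0 = 7: 7/1
a_1 = 2: 15/2
a_2 = 7: 112/15
a_3 = 13: 1471/197
a_4 = 12: 17764/2379

17764/2379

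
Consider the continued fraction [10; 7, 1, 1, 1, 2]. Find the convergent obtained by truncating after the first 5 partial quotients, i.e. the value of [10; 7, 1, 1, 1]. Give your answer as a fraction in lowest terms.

Compute successive convergents:
a_0 = 10: 10/1
a_1 = 7: 71/7
a_2 = 1: 81/8
a_3 = 1: 152/15
a_4 = 1: 233/23

233/23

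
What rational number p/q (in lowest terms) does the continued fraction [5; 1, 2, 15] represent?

Start with 15.
2 + 1/(15/1) = 2 + 1/15 = 31/15
1 + 1/(31/15) = 1 + 15/31 = 46/31
5 + 1/(46/31) = 5 + 31/46 = 261/46

261/46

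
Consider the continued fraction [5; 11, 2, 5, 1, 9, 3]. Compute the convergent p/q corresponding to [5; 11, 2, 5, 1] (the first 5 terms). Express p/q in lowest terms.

758/149

Start with 1.
5 + 1/(1/1) = 5 + 1/1 = 6/1
2 + 1/(6/1) = 2 + 1/6 = 13/6
11 + 1/(13/6) = 11 + 6/13 = 149/13
5 + 1/(149/13) = 5 + 13/149 = 758/149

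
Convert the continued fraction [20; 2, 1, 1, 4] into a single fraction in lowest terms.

Start with 4.
1 + 1/(4/1) = 1 + 1/4 = 5/4
1 + 1/(5/4) = 1 + 4/5 = 9/5
2 + 1/(9/5) = 2 + 5/9 = 23/9
20 + 1/(23/9) = 20 + 9/23 = 469/23

469/23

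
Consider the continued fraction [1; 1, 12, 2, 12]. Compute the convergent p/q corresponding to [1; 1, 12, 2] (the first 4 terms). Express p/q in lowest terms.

Start with 2.
12 + 1/(2/1) = 12 + 1/2 = 25/2
1 + 1/(25/2) = 1 + 2/25 = 27/25
1 + 1/(27/25) = 1 + 25/27 = 52/27

52/27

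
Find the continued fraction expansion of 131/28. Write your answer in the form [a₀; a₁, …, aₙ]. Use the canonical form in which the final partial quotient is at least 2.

⌊131/28⌋ = 4, remainder 19
⌊28/19⌋ = 1, remainder 9
⌊19/9⌋ = 2, remainder 1
⌊9/1⌋ = 9, remainder 0

[4; 1, 2, 9]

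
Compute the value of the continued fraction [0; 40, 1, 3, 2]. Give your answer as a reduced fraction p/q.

Start with 2.
3 + 1/(2/1) = 3 + 1/2 = 7/2
1 + 1/(7/2) = 1 + 2/7 = 9/7
40 + 1/(9/7) = 40 + 7/9 = 367/9
0 + 1/(367/9) = 0 + 9/367 = 9/367

9/367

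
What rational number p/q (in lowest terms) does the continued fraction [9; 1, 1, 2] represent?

Start with 2.
1 + 1/(2/1) = 1 + 1/2 = 3/2
1 + 1/(3/2) = 1 + 2/3 = 5/3
9 + 1/(5/3) = 9 + 3/5 = 48/5

48/5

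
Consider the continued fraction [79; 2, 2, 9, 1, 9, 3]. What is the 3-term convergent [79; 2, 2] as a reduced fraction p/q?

397/5

Starting at the tail and folding back:
Start with 2.
2 + 1/(2/1) = 2 + 1/2 = 5/2
79 + 1/(5/2) = 79 + 2/5 = 397/5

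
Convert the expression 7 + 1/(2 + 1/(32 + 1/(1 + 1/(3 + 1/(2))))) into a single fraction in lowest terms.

4488/599

Starting at the tail and folding back:
Start with 2.
3 + 1/(2/1) = 3 + 1/2 = 7/2
1 + 1/(7/2) = 1 + 2/7 = 9/7
32 + 1/(9/7) = 32 + 7/9 = 295/9
2 + 1/(295/9) = 2 + 9/295 = 599/295
7 + 1/(599/295) = 7 + 295/599 = 4488/599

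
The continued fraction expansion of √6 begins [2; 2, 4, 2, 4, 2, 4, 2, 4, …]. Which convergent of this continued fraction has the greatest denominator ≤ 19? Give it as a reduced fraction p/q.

22/9

List convergents until the denominator exceeds the bound:
a_0 = 2: 2/1  (≤ bound)
a_1 = 2: 5/2  (≤ bound)
a_2 = 4: 22/9  (≤ bound)
a_3 = 2: 49/20  (> 19, stop)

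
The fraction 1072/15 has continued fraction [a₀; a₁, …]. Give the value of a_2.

7

Repeatedly divide and take the remainder:
⌊1072/15⌋ = 71, remainder 7
⌊15/7⌋ = 2, remainder 1
⌊7/1⌋ = 7, remainder 0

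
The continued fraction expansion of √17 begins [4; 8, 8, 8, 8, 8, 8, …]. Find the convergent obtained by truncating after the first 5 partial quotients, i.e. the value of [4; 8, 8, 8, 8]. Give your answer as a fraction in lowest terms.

17684/4289

Compute successive convergents:
a_0 = 4: 4/1
a_1 = 8: 33/8
a_2 = 8: 268/65
a_3 = 8: 2177/528
a_4 = 8: 17684/4289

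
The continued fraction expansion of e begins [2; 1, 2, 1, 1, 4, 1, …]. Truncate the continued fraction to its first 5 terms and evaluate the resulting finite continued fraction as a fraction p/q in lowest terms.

a_0 = 2: 2/1
a_1 = 1: 3/1
a_2 = 2: 8/3
a_3 = 1: 11/4
a_4 = 1: 19/7

19/7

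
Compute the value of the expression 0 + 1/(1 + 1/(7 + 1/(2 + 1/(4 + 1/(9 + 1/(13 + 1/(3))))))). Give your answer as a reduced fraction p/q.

24921/28268

a_0 = 0: 0/1
a_1 = 1: 1/1
a_2 = 7: 7/8
a_3 = 2: 15/17
a_4 = 4: 67/76
a_5 = 9: 618/701
a_6 = 13: 8101/9189
a_7 = 3: 24921/28268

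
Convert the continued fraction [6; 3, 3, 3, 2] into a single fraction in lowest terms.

479/76

a_0 = 6: 6/1
a_1 = 3: 19/3
a_2 = 3: 63/10
a_3 = 3: 208/33
a_4 = 2: 479/76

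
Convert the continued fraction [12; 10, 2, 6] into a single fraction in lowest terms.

a_0 = 12: 12/1
a_1 = 10: 121/10
a_2 = 2: 254/21
a_3 = 6: 1645/136

1645/136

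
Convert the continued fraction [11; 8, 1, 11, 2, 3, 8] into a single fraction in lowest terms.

71462/6431

Collapse the nested fraction from the inside out:
Start with 8.
3 + 1/(8/1) = 3 + 1/8 = 25/8
2 + 1/(25/8) = 2 + 8/25 = 58/25
11 + 1/(58/25) = 11 + 25/58 = 663/58
1 + 1/(663/58) = 1 + 58/663 = 721/663
8 + 1/(721/663) = 8 + 663/721 = 6431/721
11 + 1/(6431/721) = 11 + 721/6431 = 71462/6431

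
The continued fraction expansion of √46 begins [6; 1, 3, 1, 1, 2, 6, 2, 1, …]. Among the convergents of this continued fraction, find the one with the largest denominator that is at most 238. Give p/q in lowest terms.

List convergents until the denominator exceeds the bound:
a_0 = 6: 6/1  (≤ bound)
a_1 = 1: 7/1  (≤ bound)
a_2 = 3: 27/4  (≤ bound)
a_3 = 1: 34/5  (≤ bound)
a_4 = 1: 61/9  (≤ bound)
a_5 = 2: 156/23  (≤ bound)
a_6 = 6: 997/147  (≤ bound)
a_7 = 2: 2150/317  (> 238, stop)

997/147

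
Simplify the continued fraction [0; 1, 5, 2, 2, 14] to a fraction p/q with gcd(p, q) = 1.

a_0 = 0: 0/1
a_1 = 1: 1/1
a_2 = 5: 5/6
a_3 = 2: 11/13
a_4 = 2: 27/32
a_5 = 14: 389/461

389/461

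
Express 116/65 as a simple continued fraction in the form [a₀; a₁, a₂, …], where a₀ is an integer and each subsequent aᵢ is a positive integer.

Repeatedly divide and take the remainder:
116 ÷ 65 → quotient 1, remainder 51
65 ÷ 51 → quotient 1, remainder 14
51 ÷ 14 → quotient 3, remainder 9
14 ÷ 9 → quotient 1, remainder 5
9 ÷ 5 → quotient 1, remainder 4
5 ÷ 4 → quotient 1, remainder 1
4 ÷ 1 → quotient 4, remainder 0

[1; 1, 3, 1, 1, 1, 4]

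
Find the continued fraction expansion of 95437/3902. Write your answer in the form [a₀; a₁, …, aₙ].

[24; 2, 5, 1, 1, 11, 14]

Repeatedly divide and take the remainder:
95437 = 24·3902 + 1789, so a_0 = 24
3902 = 2·1789 + 324, so a_1 = 2
1789 = 5·324 + 169, so a_2 = 5
324 = 1·169 + 155, so a_3 = 1
169 = 1·155 + 14, so a_4 = 1
155 = 11·14 + 1, so a_5 = 11
14 = 14·1 + 0, so a_6 = 14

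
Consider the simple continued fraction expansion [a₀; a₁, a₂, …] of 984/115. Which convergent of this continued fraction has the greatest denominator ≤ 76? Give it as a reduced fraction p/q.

77/9

List convergents until the denominator exceeds the bound:
a_0 = 8: 8/1  (≤ bound)
a_1 = 1: 9/1  (≤ bound)
a_2 = 1: 17/2  (≤ bound)
a_3 = 3: 60/7  (≤ bound)
a_4 = 1: 77/9  (≤ bound)
a_5 = 12: 984/115  (> 76, stop)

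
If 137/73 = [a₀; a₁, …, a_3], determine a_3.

9

137 ÷ 73 → quotient 1, remainder 64
73 ÷ 64 → quotient 1, remainder 9
64 ÷ 9 → quotient 7, remainder 1
9 ÷ 1 → quotient 9, remainder 0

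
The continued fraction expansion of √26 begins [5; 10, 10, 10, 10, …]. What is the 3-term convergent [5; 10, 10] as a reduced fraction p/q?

515/101

Compute successive convergents:
a_0 = 5: 5/1
a_1 = 10: 51/10
a_2 = 10: 515/101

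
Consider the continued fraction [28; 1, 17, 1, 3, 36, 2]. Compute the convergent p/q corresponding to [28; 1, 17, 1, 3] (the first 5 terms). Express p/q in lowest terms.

Collapse the nested fraction from the inside out:
Start with 3.
1 + 1/(3/1) = 1 + 1/3 = 4/3
17 + 1/(4/3) = 17 + 3/4 = 71/4
1 + 1/(71/4) = 1 + 4/71 = 75/71
28 + 1/(75/71) = 28 + 71/75 = 2171/75

2171/75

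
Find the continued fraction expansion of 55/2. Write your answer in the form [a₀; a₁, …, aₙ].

55 ÷ 2 → quotient 27, remainder 1
2 ÷ 1 → quotient 2, remainder 0

[27; 2]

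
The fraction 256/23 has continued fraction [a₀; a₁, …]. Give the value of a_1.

7

Repeatedly divide and take the remainder:
256 = 11·23 + 3, so a_0 = 11
23 = 7·3 + 2, so a_1 = 7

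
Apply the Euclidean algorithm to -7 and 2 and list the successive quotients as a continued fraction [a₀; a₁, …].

[-4; 2]

-7 ÷ 2 → quotient -4, remainder 1
2 ÷ 1 → quotient 2, remainder 0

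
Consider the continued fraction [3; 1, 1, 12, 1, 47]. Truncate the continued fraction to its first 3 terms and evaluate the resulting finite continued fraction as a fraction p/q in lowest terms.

7/2

Work from the innermost term outward:
Start with 1.
1 + 1/(1/1) = 1 + 1/1 = 2/1
3 + 1/(2/1) = 3 + 1/2 = 7/2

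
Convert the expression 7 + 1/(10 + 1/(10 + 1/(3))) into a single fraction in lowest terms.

2222/313

a_0 = 7: 7/1
a_1 = 10: 71/10
a_2 = 10: 717/101
a_3 = 3: 2222/313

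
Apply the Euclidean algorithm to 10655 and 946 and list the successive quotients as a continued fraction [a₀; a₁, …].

[11; 3, 1, 3, 1, 49]

10655 ÷ 946 → quotient 11, remainder 249
946 ÷ 249 → quotient 3, remainder 199
249 ÷ 199 → quotient 1, remainder 50
199 ÷ 50 → quotient 3, remainder 49
50 ÷ 49 → quotient 1, remainder 1
49 ÷ 1 → quotient 49, remainder 0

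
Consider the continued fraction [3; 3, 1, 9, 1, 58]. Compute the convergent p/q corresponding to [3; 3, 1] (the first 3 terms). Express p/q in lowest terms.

Start with 1.
3 + 1/(1/1) = 3 + 1/1 = 4/1
3 + 1/(4/1) = 3 + 1/4 = 13/4

13/4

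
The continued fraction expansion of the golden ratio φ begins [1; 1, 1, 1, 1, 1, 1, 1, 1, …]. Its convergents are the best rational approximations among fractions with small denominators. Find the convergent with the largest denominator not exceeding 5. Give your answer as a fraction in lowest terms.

List convergents until the denominator exceeds the bound:
a_0 = 1: 1/1  (≤ bound)
a_1 = 1: 2/1  (≤ bound)
a_2 = 1: 3/2  (≤ bound)
a_3 = 1: 5/3  (≤ bound)
a_4 = 1: 8/5  (≤ bound)
a_5 = 1: 13/8  (> 5, stop)

8/5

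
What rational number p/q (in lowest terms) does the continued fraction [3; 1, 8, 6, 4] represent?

a_0 = 3: 3/1
a_1 = 1: 4/1
a_2 = 8: 35/9
a_3 = 6: 214/55
a_4 = 4: 891/229

891/229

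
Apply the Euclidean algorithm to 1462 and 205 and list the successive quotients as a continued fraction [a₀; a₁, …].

1462 ÷ 205 → quotient 7, remainder 27
205 ÷ 27 → quotient 7, remainder 16
27 ÷ 16 → quotient 1, remainder 11
16 ÷ 11 → quotient 1, remainder 5
11 ÷ 5 → quotient 2, remainder 1
5 ÷ 1 → quotient 5, remainder 0

[7; 7, 1, 1, 2, 5]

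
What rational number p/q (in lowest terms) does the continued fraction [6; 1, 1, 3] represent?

Start with 3.
1 + 1/(3/1) = 1 + 1/3 = 4/3
1 + 1/(4/3) = 1 + 3/4 = 7/4
6 + 1/(7/4) = 6 + 4/7 = 46/7

46/7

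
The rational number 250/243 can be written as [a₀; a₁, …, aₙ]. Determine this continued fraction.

[1; 34, 1, 2, 2]

250 ÷ 243 → quotient 1, remainder 7
243 ÷ 7 → quotient 34, remainder 5
7 ÷ 5 → quotient 1, remainder 2
5 ÷ 2 → quotient 2, remainder 1
2 ÷ 1 → quotient 2, remainder 0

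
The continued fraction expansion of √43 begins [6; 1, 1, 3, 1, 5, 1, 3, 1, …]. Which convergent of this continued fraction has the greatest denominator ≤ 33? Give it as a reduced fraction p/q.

59/9

a_0 = 6: 6/1  (≤ bound)
a_1 = 1: 7/1  (≤ bound)
a_2 = 1: 13/2  (≤ bound)
a_3 = 3: 46/7  (≤ bound)
a_4 = 1: 59/9  (≤ bound)
a_5 = 5: 341/52  (> 33, stop)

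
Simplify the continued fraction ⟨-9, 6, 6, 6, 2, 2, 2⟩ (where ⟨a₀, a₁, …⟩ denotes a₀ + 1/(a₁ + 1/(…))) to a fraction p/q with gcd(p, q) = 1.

Collapse the nested fraction from the inside out:
Start with 2.
2 + 1/(2/1) = 2 + 1/2 = 5/2
2 + 1/(5/2) = 2 + 2/5 = 12/5
6 + 1/(12/5) = 6 + 5/12 = 77/12
6 + 1/(77/12) = 6 + 12/77 = 474/77
6 + 1/(474/77) = 6 + 77/474 = 2921/474
-9 + 1/(2921/474) = -9 + 474/2921 = -25815/2921

-25815/2921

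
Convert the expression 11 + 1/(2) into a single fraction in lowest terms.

Compute successive convergents:
a_0 = 11: 11/1
a_1 = 2: 23/2

23/2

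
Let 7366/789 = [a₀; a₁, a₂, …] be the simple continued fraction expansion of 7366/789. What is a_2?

Repeatedly divide and take the remainder:
⌊7366/789⌋ = 9, remainder 265
⌊789/265⌋ = 2, remainder 259
⌊265/259⌋ = 1, remainder 6

1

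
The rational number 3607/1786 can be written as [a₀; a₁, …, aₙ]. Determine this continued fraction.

Run the Euclidean algorithm, recording each quotient:
⌊3607/1786⌋ = 2, remainder 35
⌊1786/35⌋ = 51, remainder 1
⌊35/1⌋ = 35, remainder 0

[2; 51, 35]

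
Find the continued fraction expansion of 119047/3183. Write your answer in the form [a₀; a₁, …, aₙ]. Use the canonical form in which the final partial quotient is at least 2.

⌊119047/3183⌋ = 37, remainder 1276
⌊3183/1276⌋ = 2, remainder 631
⌊1276/631⌋ = 2, remainder 14
⌊631/14⌋ = 45, remainder 1
⌊14/1⌋ = 14, remainder 0

[37; 2, 2, 45, 14]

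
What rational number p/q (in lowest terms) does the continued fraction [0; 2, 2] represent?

2/5

Build up convergents one term at a time:
a_0 = 0: 0/1
a_1 = 2: 1/2
a_2 = 2: 2/5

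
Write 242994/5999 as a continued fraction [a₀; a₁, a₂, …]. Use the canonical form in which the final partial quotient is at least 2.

[40; 1, 1, 42, 1, 33, 2]

Repeatedly divide and take the remainder:
⌊242994/5999⌋ = 40, remainder 3034
⌊5999/3034⌋ = 1, remainder 2965
⌊3034/2965⌋ = 1, remainder 69
⌊2965/69⌋ = 42, remainder 67
⌊69/67⌋ = 1, remainder 2
⌊67/2⌋ = 33, remainder 1
⌊2/1⌋ = 2, remainder 0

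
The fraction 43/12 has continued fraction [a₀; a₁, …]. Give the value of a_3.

Run the Euclidean algorithm, recording each quotient:
43 = 3·12 + 7, so a_0 = 3
12 = 1·7 + 5, so a_1 = 1
7 = 1·5 + 2, so a_2 = 1
5 = 2·2 + 1, so a_3 = 2

2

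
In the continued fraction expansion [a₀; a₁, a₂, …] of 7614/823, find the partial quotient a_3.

⌊7614/823⌋ = 9, remainder 207
⌊823/207⌋ = 3, remainder 202
⌊207/202⌋ = 1, remainder 5
⌊202/5⌋ = 40, remainder 2

40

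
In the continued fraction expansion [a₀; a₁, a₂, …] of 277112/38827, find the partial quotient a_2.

3

Repeatedly divide and take the remainder:
277112 = 7·38827 + 5323, so a_0 = 7
38827 = 7·5323 + 1566, so a_1 = 7
5323 = 3·1566 + 625, so a_2 = 3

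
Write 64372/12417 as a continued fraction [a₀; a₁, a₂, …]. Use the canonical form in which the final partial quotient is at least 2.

[5; 5, 2, 3, 24, 1, 5, 2]

64372 ÷ 12417 → quotient 5, remainder 2287
12417 ÷ 2287 → quotient 5, remainder 982
2287 ÷ 982 → quotient 2, remainder 323
982 ÷ 323 → quotient 3, remainder 13
323 ÷ 13 → quotient 24, remainder 11
13 ÷ 11 → quotient 1, remainder 2
11 ÷ 2 → quotient 5, remainder 1
2 ÷ 1 → quotient 2, remainder 0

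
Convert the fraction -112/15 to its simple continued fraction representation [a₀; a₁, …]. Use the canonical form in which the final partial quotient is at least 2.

[-8; 1, 1, 7]

-112 ÷ 15 → quotient -8, remainder 8
15 ÷ 8 → quotient 1, remainder 7
8 ÷ 7 → quotient 1, remainder 1
7 ÷ 1 → quotient 7, remainder 0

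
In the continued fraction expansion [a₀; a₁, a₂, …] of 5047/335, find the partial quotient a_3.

Repeatedly divide and take the remainder:
5047 ÷ 335 → quotient 15, remainder 22
335 ÷ 22 → quotient 15, remainder 5
22 ÷ 5 → quotient 4, remainder 2
5 ÷ 2 → quotient 2, remainder 1

2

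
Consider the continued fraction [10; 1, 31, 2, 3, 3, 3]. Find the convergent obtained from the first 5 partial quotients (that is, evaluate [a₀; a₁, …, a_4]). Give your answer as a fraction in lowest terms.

Start with 3.
2 + 1/(3/1) = 2 + 1/3 = 7/3
31 + 1/(7/3) = 31 + 3/7 = 220/7
1 + 1/(220/7) = 1 + 7/220 = 227/220
10 + 1/(227/220) = 10 + 220/227 = 2490/227

2490/227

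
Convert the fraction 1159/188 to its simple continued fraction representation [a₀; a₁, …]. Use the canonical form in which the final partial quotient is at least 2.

1159 = 6·188 + 31, so a_0 = 6
188 = 6·31 + 2, so a_1 = 6
31 = 15·2 + 1, so a_2 = 15
2 = 2·1 + 0, so a_3 = 2

[6; 6, 15, 2]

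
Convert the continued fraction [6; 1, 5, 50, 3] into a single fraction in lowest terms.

Start with 3.
50 + 1/(3/1) = 50 + 1/3 = 151/3
5 + 1/(151/3) = 5 + 3/151 = 758/151
1 + 1/(758/151) = 1 + 151/758 = 909/758
6 + 1/(909/758) = 6 + 758/909 = 6212/909

6212/909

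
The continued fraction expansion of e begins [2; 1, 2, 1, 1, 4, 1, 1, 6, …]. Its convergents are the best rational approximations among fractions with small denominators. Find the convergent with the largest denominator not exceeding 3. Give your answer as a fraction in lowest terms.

a_0 = 2: 2/1  (≤ bound)
a_1 = 1: 3/1  (≤ bound)
a_2 = 2: 8/3  (≤ bound)
a_3 = 1: 11/4  (> 3, stop)

8/3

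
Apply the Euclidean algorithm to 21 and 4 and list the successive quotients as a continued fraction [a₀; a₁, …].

[5; 4]

Run the Euclidean algorithm, recording each quotient:
21 = 5·4 + 1, so a_0 = 5
4 = 4·1 + 0, so a_1 = 4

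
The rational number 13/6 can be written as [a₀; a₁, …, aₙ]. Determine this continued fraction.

[2; 6]

Repeatedly divide and take the remainder:
⌊13/6⌋ = 2, remainder 1
⌊6/1⌋ = 6, remainder 0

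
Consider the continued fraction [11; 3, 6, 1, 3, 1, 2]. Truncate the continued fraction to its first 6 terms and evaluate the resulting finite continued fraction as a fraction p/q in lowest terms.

a_0 = 11: 11/1
a_1 = 3: 34/3
a_2 = 6: 215/19
a_3 = 1: 249/22
a_4 = 3: 962/85
a_5 = 1: 1211/107

1211/107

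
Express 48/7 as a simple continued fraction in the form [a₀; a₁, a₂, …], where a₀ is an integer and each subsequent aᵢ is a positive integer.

⌊48/7⌋ = 6, remainder 6
⌊7/6⌋ = 1, remainder 1
⌊6/1⌋ = 6, remainder 0

[6; 1, 6]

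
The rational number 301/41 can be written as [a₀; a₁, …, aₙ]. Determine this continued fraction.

301 = 7·41 + 14, so a_0 = 7
41 = 2·14 + 13, so a_1 = 2
14 = 1·13 + 1, so a_2 = 1
13 = 13·1 + 0, so a_3 = 13

[7; 2, 1, 13]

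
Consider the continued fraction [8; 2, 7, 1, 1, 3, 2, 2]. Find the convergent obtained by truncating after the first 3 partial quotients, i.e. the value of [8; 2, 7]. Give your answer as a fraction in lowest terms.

a_0 = 8: 8/1
a_1 = 2: 17/2
a_2 = 7: 127/15

127/15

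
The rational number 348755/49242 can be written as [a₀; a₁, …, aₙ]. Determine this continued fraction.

Repeatedly divide and take the remainder:
348755 = 7·49242 + 4061, so a_0 = 7
49242 = 12·4061 + 510, so a_1 = 12
4061 = 7·510 + 491, so a_2 = 7
510 = 1·491 + 19, so a_3 = 1
491 = 25·19 + 16, so a_4 = 25
19 = 1·16 + 3, so a_5 = 1
16 = 5·3 + 1, so a_6 = 5
3 = 3·1 + 0, so a_7 = 3

[7; 12, 7, 1, 25, 1, 5, 3]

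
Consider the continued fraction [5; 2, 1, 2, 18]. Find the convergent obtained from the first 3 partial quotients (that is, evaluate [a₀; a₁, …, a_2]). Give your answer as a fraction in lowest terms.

16/3

Work from the innermost term outward:
Start with 1.
2 + 1/(1/1) = 2 + 1/1 = 3/1
5 + 1/(3/1) = 5 + 1/3 = 16/3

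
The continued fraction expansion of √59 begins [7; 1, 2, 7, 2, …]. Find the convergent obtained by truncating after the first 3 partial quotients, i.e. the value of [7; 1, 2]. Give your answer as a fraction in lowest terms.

23/3

Use the convergent recurrence hₖ = aₖ·hₖ₋₁ + hₖ₋₂ (and likewise for the denominators kₖ):
a_0 = 7: 7/1
a_1 = 1: 8/1
a_2 = 2: 23/3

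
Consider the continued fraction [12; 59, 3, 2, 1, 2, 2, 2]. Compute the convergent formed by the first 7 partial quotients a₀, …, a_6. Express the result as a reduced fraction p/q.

45604/3795

Starting at the tail and folding back:
Start with 2.
2 + 1/(2/1) = 2 + 1/2 = 5/2
1 + 1/(5/2) = 1 + 2/5 = 7/5
2 + 1/(7/5) = 2 + 5/7 = 19/7
3 + 1/(19/7) = 3 + 7/19 = 64/19
59 + 1/(64/19) = 59 + 19/64 = 3795/64
12 + 1/(3795/64) = 12 + 64/3795 = 45604/3795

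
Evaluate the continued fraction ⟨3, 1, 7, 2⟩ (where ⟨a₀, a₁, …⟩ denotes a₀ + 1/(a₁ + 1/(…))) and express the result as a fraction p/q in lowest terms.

66/17

Starting at the tail and folding back:
Start with 2.
7 + 1/(2/1) = 7 + 1/2 = 15/2
1 + 1/(15/2) = 1 + 2/15 = 17/15
3 + 1/(17/15) = 3 + 15/17 = 66/17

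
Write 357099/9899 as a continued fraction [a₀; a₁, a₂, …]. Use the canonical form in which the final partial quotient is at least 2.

Run the Euclidean algorithm, recording each quotient:
⌊357099/9899⌋ = 36, remainder 735
⌊9899/735⌋ = 13, remainder 344
⌊735/344⌋ = 2, remainder 47
⌊344/47⌋ = 7, remainder 15
⌊47/15⌋ = 3, remainder 2
⌊15/2⌋ = 7, remainder 1
⌊2/1⌋ = 2, remainder 0

[36; 13, 2, 7, 3, 7, 2]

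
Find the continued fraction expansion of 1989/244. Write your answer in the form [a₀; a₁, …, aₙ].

⌊1989/244⌋ = 8, remainder 37
⌊244/37⌋ = 6, remainder 22
⌊37/22⌋ = 1, remainder 15
⌊22/15⌋ = 1, remainder 7
⌊15/7⌋ = 2, remainder 1
⌊7/1⌋ = 7, remainder 0

[8; 6, 1, 1, 2, 7]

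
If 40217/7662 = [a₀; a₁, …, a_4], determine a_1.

Apply division with remainder until the remainder is 0:
40217 = 5·7662 + 1907, so a_0 = 5
7662 = 4·1907 + 34, so a_1 = 4

4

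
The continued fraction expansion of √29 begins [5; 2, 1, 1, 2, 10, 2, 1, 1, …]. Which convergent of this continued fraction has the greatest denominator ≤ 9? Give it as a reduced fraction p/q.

a_0 = 5: 5/1  (≤ bound)
a_1 = 2: 11/2  (≤ bound)
a_2 = 1: 16/3  (≤ bound)
a_3 = 1: 27/5  (≤ bound)
a_4 = 2: 70/13  (> 9, stop)

27/5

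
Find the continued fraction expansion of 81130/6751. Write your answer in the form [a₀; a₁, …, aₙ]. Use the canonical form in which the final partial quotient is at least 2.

81130 ÷ 6751 → quotient 12, remainder 118
6751 ÷ 118 → quotient 57, remainder 25
118 ÷ 25 → quotient 4, remainder 18
25 ÷ 18 → quotient 1, remainder 7
18 ÷ 7 → quotient 2, remainder 4
7 ÷ 4 → quotient 1, remainder 3
4 ÷ 3 → quotient 1, remainder 1
3 ÷ 1 → quotient 3, remainder 0

[12; 57, 4, 1, 2, 1, 1, 3]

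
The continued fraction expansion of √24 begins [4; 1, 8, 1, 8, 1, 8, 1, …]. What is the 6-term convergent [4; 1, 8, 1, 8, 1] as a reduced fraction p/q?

485/99

a_0 = 4: 4/1
a_1 = 1: 5/1
a_2 = 8: 44/9
a_3 = 1: 49/10
a_4 = 8: 436/89
a_5 = 1: 485/99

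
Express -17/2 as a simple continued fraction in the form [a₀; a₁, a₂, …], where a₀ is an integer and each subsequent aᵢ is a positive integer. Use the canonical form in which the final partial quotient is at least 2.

Run the Euclidean algorithm, recording each quotient:
-17 ÷ 2 → quotient -9, remainder 1
2 ÷ 1 → quotient 2, remainder 0

[-9; 2]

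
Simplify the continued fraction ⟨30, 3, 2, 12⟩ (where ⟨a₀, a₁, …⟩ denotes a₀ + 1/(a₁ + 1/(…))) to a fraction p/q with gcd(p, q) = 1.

Use the convergent recurrence hₖ = aₖ·hₖ₋₁ + hₖ₋₂ (and likewise for the denominators kₖ):
a_0 = 30: 30/1
a_1 = 3: 91/3
a_2 = 2: 212/7
a_3 = 12: 2635/87

2635/87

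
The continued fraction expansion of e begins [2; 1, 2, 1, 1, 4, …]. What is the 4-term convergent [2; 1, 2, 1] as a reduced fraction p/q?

Start with 1.
2 + 1/(1/1) = 2 + 1/1 = 3/1
1 + 1/(3/1) = 1 + 1/3 = 4/3
2 + 1/(4/3) = 2 + 3/4 = 11/4

11/4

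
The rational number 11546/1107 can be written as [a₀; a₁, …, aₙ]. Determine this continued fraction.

11546 = 10·1107 + 476, so a_0 = 10
1107 = 2·476 + 155, so a_1 = 2
476 = 3·155 + 11, so a_2 = 3
155 = 14·11 + 1, so a_3 = 14
11 = 11·1 + 0, so a_4 = 11

[10; 2, 3, 14, 11]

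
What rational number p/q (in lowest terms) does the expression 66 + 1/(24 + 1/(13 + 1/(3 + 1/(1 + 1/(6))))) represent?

569212/8619

Start with 6.
1 + 1/(6/1) = 1 + 1/6 = 7/6
3 + 1/(7/6) = 3 + 6/7 = 27/7
13 + 1/(27/7) = 13 + 7/27 = 358/27
24 + 1/(358/27) = 24 + 27/358 = 8619/358
66 + 1/(8619/358) = 66 + 358/8619 = 569212/8619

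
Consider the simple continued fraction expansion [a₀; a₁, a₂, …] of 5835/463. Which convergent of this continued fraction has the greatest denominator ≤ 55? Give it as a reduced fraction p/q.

63/5

a_0 = 12: 12/1  (≤ bound)
a_1 = 1: 13/1  (≤ bound)
a_2 = 1: 25/2  (≤ bound)
a_3 = 1: 38/3  (≤ bound)
a_4 = 1: 63/5  (≤ bound)
a_5 = 14: 920/73  (> 55, stop)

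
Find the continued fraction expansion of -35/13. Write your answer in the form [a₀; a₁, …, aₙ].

[-3; 3, 4]

Repeatedly divide and take the remainder:
-35 ÷ 13 → quotient -3, remainder 4
13 ÷ 4 → quotient 3, remainder 1
4 ÷ 1 → quotient 4, remainder 0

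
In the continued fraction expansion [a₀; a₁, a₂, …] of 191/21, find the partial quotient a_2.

2

191 = 9·21 + 2, so a_0 = 9
21 = 10·2 + 1, so a_1 = 10
2 = 2·1 + 0, so a_2 = 2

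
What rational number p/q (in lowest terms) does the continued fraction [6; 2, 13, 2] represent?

363/56

Start with 2.
13 + 1/(2/1) = 13 + 1/2 = 27/2
2 + 1/(27/2) = 2 + 2/27 = 56/27
6 + 1/(56/27) = 6 + 27/56 = 363/56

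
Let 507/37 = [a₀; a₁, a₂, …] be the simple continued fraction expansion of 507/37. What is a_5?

⌊507/37⌋ = 13, remainder 26
⌊37/26⌋ = 1, remainder 11
⌊26/11⌋ = 2, remainder 4
⌊11/4⌋ = 2, remainder 3
⌊4/3⌋ = 1, remainder 1
⌊3/1⌋ = 3, remainder 0

3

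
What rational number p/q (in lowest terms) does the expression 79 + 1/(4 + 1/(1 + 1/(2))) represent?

1109/14

Start with 2.
1 + 1/(2/1) = 1 + 1/2 = 3/2
4 + 1/(3/2) = 4 + 2/3 = 14/3
79 + 1/(14/3) = 79 + 3/14 = 1109/14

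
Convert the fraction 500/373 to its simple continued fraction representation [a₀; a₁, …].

[1; 2, 1, 14, 1, 7]

500 ÷ 373 → quotient 1, remainder 127
373 ÷ 127 → quotient 2, remainder 119
127 ÷ 119 → quotient 1, remainder 8
119 ÷ 8 → quotient 14, remainder 7
8 ÷ 7 → quotient 1, remainder 1
7 ÷ 1 → quotient 7, remainder 0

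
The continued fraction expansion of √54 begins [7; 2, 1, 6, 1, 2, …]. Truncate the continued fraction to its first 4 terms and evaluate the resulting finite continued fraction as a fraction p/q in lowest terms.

147/20

Compute successive convergents:
a_0 = 7: 7/1
a_1 = 2: 15/2
a_2 = 1: 22/3
a_3 = 6: 147/20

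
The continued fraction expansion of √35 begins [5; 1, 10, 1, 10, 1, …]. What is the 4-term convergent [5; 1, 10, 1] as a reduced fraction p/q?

71/12

Start with 1.
10 + 1/(1/1) = 10 + 1/1 = 11/1
1 + 1/(11/1) = 1 + 1/11 = 12/11
5 + 1/(12/11) = 5 + 11/12 = 71/12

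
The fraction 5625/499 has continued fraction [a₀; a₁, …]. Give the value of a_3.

5625 ÷ 499 → quotient 11, remainder 136
499 ÷ 136 → quotient 3, remainder 91
136 ÷ 91 → quotient 1, remainder 45
91 ÷ 45 → quotient 2, remainder 1

2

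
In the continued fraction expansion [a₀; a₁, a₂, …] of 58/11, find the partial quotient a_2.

58 ÷ 11 → quotient 5, remainder 3
11 ÷ 3 → quotient 3, remainder 2
3 ÷ 2 → quotient 1, remainder 1

1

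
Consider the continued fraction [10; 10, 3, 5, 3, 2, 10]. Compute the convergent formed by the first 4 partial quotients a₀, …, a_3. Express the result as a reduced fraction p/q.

1666/165

Build up convergents one term at a time:
a_0 = 10: 10/1
a_1 = 10: 101/10
a_2 = 3: 313/31
a_3 = 5: 1666/165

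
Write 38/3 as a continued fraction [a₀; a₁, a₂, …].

[12; 1, 2]

38 ÷ 3 → quotient 12, remainder 2
3 ÷ 2 → quotient 1, remainder 1
2 ÷ 1 → quotient 2, remainder 0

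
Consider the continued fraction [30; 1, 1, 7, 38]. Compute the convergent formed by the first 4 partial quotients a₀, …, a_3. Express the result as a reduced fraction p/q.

458/15

Use the convergent recurrence hₖ = aₖ·hₖ₋₁ + hₖ₋₂ (and likewise for the denominators kₖ):
a_0 = 30: 30/1
a_1 = 1: 31/1
a_2 = 1: 61/2
a_3 = 7: 458/15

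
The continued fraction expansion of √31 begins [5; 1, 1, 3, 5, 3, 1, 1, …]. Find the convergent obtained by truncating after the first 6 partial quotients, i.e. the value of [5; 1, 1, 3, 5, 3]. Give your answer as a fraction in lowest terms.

Collapse the nested fraction from the inside out:
Start with 3.
5 + 1/(3/1) = 5 + 1/3 = 16/3
3 + 1/(16/3) = 3 + 3/16 = 51/16
1 + 1/(51/16) = 1 + 16/51 = 67/51
1 + 1/(67/51) = 1 + 51/67 = 118/67
5 + 1/(118/67) = 5 + 67/118 = 657/118

657/118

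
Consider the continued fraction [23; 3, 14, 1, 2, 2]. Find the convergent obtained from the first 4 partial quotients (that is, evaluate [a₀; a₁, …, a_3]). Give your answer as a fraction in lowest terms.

Work from the innermost term outward:
Start with 1.
14 + 1/(1/1) = 14 + 1/1 = 15/1
3 + 1/(15/1) = 3 + 1/15 = 46/15
23 + 1/(46/15) = 23 + 15/46 = 1073/46

1073/46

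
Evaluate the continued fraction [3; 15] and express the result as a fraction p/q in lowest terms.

46/15

Use the convergent recurrence hₖ = aₖ·hₖ₋₁ + hₖ₋₂ (and likewise for the denominators kₖ):
a_0 = 3: 3/1
a_1 = 15: 46/15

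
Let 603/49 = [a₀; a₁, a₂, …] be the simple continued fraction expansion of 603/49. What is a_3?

Apply division with remainder until the remainder is 0:
603 ÷ 49 → quotient 12, remainder 15
49 ÷ 15 → quotient 3, remainder 4
15 ÷ 4 → quotient 3, remainder 3
4 ÷ 3 → quotient 1, remainder 1

1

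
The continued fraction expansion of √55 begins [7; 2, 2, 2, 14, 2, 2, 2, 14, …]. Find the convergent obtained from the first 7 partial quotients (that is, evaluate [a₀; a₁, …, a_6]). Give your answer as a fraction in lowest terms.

6593/889

a_0 = 7: 7/1
a_1 = 2: 15/2
a_2 = 2: 37/5
a_3 = 2: 89/12
a_4 = 14: 1283/173
a_5 = 2: 2655/358
a_6 = 2: 6593/889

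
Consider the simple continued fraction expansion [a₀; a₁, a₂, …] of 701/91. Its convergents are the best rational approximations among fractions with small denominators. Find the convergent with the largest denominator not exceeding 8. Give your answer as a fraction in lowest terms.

List convergents until the denominator exceeds the bound:
a_0 = 7: 7/1  (≤ bound)
a_1 = 1: 8/1  (≤ bound)
a_2 = 2: 23/3  (≤ bound)
a_3 = 2: 54/7  (≤ bound)
a_4 = 1: 77/10  (> 8, stop)

54/7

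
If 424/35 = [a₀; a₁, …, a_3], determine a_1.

424 ÷ 35 → quotient 12, remainder 4
35 ÷ 4 → quotient 8, remainder 3

8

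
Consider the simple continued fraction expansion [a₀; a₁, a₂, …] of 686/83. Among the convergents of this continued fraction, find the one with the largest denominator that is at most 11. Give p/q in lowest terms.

33/4

a_0 = 8: 8/1  (≤ bound)
a_1 = 3: 25/3  (≤ bound)
a_2 = 1: 33/4  (≤ bound)
a_3 = 3: 124/15  (> 11, stop)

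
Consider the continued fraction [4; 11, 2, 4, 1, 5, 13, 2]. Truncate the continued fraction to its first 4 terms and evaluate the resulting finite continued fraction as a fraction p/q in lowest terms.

Build up convergents one term at a time:
a_0 = 4: 4/1
a_1 = 11: 45/11
a_2 = 2: 94/23
a_3 = 4: 421/103

421/103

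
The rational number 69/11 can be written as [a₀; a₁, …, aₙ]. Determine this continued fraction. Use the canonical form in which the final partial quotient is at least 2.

⌊69/11⌋ = 6, remainder 3
⌊11/3⌋ = 3, remainder 2
⌊3/2⌋ = 1, remainder 1
⌊2/1⌋ = 2, remainder 0

[6; 3, 1, 2]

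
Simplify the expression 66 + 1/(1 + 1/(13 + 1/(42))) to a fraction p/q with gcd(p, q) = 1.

39421/589

Build up convergents one term at a time:
a_0 = 66: 66/1
a_1 = 1: 67/1
a_2 = 13: 937/14
a_3 = 42: 39421/589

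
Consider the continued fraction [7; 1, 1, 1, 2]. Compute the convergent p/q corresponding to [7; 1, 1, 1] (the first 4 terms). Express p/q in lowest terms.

23/3

Start with 1.
1 + 1/(1/1) = 1 + 1/1 = 2/1
1 + 1/(2/1) = 1 + 1/2 = 3/2
7 + 1/(3/2) = 7 + 2/3 = 23/3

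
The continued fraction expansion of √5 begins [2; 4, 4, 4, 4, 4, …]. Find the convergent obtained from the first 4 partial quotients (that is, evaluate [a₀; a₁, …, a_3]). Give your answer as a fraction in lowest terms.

161/72

a_0 = 2: 2/1
a_1 = 4: 9/4
a_2 = 4: 38/17
a_3 = 4: 161/72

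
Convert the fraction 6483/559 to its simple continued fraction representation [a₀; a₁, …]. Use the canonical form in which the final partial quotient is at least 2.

Apply division with remainder until the remainder is 0:
6483 = 11·559 + 334, so a_0 = 11
559 = 1·334 + 225, so a_1 = 1
334 = 1·225 + 109, so a_2 = 1
225 = 2·109 + 7, so a_3 = 2
109 = 15·7 + 4, so a_4 = 15
7 = 1·4 + 3, so a_5 = 1
4 = 1·3 + 1, so a_6 = 1
3 = 3·1 + 0, so a_7 = 3

[11; 1, 1, 2, 15, 1, 1, 3]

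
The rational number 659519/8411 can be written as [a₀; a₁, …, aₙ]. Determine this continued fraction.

[78; 2, 2, 3, 12, 13, 3]

Run the Euclidean algorithm, recording each quotient:
659519 = 78·8411 + 3461, so a_0 = 78
8411 = 2·3461 + 1489, so a_1 = 2
3461 = 2·1489 + 483, so a_2 = 2
1489 = 3·483 + 40, so a_3 = 3
483 = 12·40 + 3, so a_4 = 12
40 = 13·3 + 1, so a_5 = 13
3 = 3·1 + 0, so a_6 = 3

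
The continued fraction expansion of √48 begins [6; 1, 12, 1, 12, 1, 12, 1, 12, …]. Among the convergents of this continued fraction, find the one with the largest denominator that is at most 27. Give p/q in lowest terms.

97/14

a_0 = 6: 6/1  (≤ bound)
a_1 = 1: 7/1  (≤ bound)
a_2 = 12: 90/13  (≤ bound)
a_3 = 1: 97/14  (≤ bound)
a_4 = 12: 1254/181  (> 27, stop)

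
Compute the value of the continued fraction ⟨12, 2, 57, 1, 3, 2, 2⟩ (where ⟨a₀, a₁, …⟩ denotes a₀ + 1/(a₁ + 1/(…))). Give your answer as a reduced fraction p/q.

Build up convergents one term at a time:
a_0 = 12: 12/1
a_1 = 2: 25/2
a_2 = 57: 1437/115
a_3 = 1: 1462/117
a_4 = 3: 5823/466
a_5 = 2: 13108/1049
a_6 = 2: 32039/2564

32039/2564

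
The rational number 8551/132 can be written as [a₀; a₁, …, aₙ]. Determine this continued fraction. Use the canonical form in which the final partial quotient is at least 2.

8551 = 64·132 + 103, so a_0 = 64
132 = 1·103 + 29, so a_1 = 1
103 = 3·29 + 16, so a_2 = 3
29 = 1·16 + 13, so a_3 = 1
16 = 1·13 + 3, so a_4 = 1
13 = 4·3 + 1, so a_5 = 4
3 = 3·1 + 0, so a_6 = 3

[64; 1, 3, 1, 1, 4, 3]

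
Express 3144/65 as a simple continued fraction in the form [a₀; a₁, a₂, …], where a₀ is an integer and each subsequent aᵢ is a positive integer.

[48; 2, 1, 2, 2, 3]

Repeatedly divide and take the remainder:
3144 = 48·65 + 24, so a_0 = 48
65 = 2·24 + 17, so a_1 = 2
24 = 1·17 + 7, so a_2 = 1
17 = 2·7 + 3, so a_3 = 2
7 = 2·3 + 1, so a_4 = 2
3 = 3·1 + 0, so a_5 = 3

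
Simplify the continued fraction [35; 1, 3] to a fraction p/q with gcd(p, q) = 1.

143/4

Start with 3.
1 + 1/(3/1) = 1 + 1/3 = 4/3
35 + 1/(4/3) = 35 + 3/4 = 143/4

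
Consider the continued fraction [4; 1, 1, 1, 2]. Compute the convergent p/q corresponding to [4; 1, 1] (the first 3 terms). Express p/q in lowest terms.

Work from the innermost term outward:
Start with 1.
1 + 1/(1/1) = 1 + 1/1 = 2/1
4 + 1/(2/1) = 4 + 1/2 = 9/2

9/2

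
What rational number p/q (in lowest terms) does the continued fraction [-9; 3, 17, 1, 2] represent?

-1405/162

Compute successive convergents:
a_0 = -9: -9/1
a_1 = 3: -26/3
a_2 = 17: -451/52
a_3 = 1: -477/55
a_4 = 2: -1405/162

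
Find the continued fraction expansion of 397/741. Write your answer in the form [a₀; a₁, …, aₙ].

397 = 0·741 + 397, so a_0 = 0
741 = 1·397 + 344, so a_1 = 1
397 = 1·344 + 53, so a_2 = 1
344 = 6·53 + 26, so a_3 = 6
53 = 2·26 + 1, so a_4 = 2
26 = 26·1 + 0, so a_5 = 26

[0; 1, 1, 6, 2, 26]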